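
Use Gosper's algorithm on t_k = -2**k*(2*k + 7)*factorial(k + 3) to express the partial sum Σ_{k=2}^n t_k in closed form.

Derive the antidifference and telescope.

Compute t_(k+1)/t_k: get 2*(k + 4)*(2*k + 9)/(2*k + 7).
Gosper form: A/B · C(k+1)/C(k) with A=2*k + 8, B=1, C=k + 7/2.
f must satisfy (2*k + 8)·f(k+1) − (1)·f(k) = k + 7/2.
From deg A=1, deg B=0, deg C=1: d=0.
Solving with deg f ≤ 0: f(k) = 1/2.
R(k) = B(k−1)·f(k)/C(k) = 1/(2*k + 7); s_k = R·t_k = -2**k*factorial(k + 3).
Check: Δs_k = -2**k*(2*k + 7)*factorial(k + 3). ✓
Evaluate: s_(n+1) = -2**(n + 1)*factorial(n + 4); subtract s_(2) = -480 ⇒ S(n) = -2*2**n*factorial(n + 4) + 480.

S(n) = -2*2**n*factorial(n + 4) + 480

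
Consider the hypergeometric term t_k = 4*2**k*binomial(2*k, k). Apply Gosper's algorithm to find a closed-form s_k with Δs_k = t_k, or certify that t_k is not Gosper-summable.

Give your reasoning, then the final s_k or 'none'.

Step 1: r(k) = 4*(2*k + 1)/(k + 1).
Gosper form: A/B · C(k+1)/C(k) with A=8*k + 4, B=k + 1, C=1.
Set up (8*k + 4)·f(k+1) − (k)·f(k) − (1) = 0.
Degrees (1,1,0) ⇒ d ≤ -1.
Negative degree bound (-1): no f exists, t_k not Gosper-summable.

not Gosper-summable; s_k does not exist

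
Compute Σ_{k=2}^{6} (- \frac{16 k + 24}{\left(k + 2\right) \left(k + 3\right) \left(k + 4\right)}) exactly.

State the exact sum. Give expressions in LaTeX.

t_(k+1)/t_k = (k + 2)*(2*k + 5)/((k + 5)*(2*k + 3)).
A = k + 2, B = k + 5, C = k + 3/2.
f must satisfy (k + 2)·f(k+1) − (k + 4)·f(k) = k + 3/2.
d = 2 from the (1,1,1) case.
A polynomial solution: f(k) = k*(7*k + 11)/24.
Get s_k = R·t_k = -2*k*(7*k + 11)/(3*(k + 2)*(k + 3)) with R(k) = B(k−1)f(k)/C(k) = k*(k + 4)*(7*k + 11)/(12*(2*k + 3)).
s_(k+1) − s_k = 8*(-2*k - 3)/(k**3 + 9*k**2 + 26*k + 24) = t_k.
Sum = s_(7) − s_(2); s_(7) = -28/9, s_(2) = -5/3 ⇒ -13/9.

Σ = -13/9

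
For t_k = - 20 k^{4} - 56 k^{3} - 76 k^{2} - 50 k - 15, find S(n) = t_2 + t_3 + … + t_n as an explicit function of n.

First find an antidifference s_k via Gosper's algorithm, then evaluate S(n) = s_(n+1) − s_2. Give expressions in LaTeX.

The ratio is (20*k**4 + 136*k**3 + 364*k**2 + 450*k + 217)/(20*k**4 + 56*k**3 + 76*k**2 + 50*k + 15).
Take A(k)=1, B(k)=1, C(k)=k**4 + 14*k**3/5 + 19*k**2/5 + 5*k/2 + 3/4.
Set up (1)·f(k+1) − (1)·f(k) − (k**4 + 14*k**3/5 + 19*k**2/5 + 5*k/2 + 3/4) = 0.
Bound: deg f ≤ 5.
Solving with deg f ≤ 5: f(k) = k*(4*k**4 + 4*k**3 + 4*k**2 + k + 2)/20.
So s_k = (B(k−1)f/C)·t_k = (k*(4*k**4 + 4*k**3 + 4*k**2 + k + 2)/(20*k**4 + 56*k**3 + 76*k**2 + 50*k + 15))·t_k = k*(-4*k**4 - 4*k**3 - 4*k**2 - k - 2).
Verify: -20*k**4 - 56*k**3 - 76*k**2 - 50*k - 15 matches t_k.
Telescope: S(n) = s_(n+1) − s_(2) = -4*n**5 - 24*n**4 - 60*n**3 - 77*n**2 - 52*n - 15 − (-232) = -4*n**5 - 24*n**4 - 60*n**3 - 77*n**2 - 52*n + 217.

S(n) = - 4 n^{5} - 24 n^{4} - 60 n^{3} - 77 n^{2} - 52 n + 217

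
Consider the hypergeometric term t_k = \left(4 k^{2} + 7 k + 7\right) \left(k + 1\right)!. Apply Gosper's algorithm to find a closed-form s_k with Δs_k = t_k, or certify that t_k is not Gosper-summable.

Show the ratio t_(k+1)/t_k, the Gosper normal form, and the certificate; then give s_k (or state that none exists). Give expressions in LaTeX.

s_k = \left(4 k - 1\right) \left(k + 1\right)!

The ratio is (k + 2)*(7*k + 4*(k + 1)**2 + 14)/(4*k**2 + 7*k + 7).
Gosper form: A/B · C(k+1)/C(k) with A=k + 2, B=1, C=k**2 + 7*k/4 + 7/4.
f must satisfy (k + 2)·f(k+1) − (1)·f(k) = k**2 + 7*k/4 + 7/4.
From deg A=1, deg B=0, deg C=2: d=1.
Solving with deg f ≤ 1: f(k) = (4*k - 1)/4.
Then R = B(k−1)f/C = (4*k - 1)/(4*k**2 + 7*k + 7), so s_k = R(k)·t_k = (4*k - 1)*factorial(k + 1).
Check: Δs_k = (4*k**2 + 7*k + 7)*factorial(k + 1). ✓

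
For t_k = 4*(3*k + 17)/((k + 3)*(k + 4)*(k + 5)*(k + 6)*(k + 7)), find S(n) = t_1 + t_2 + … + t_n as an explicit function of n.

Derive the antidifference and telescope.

S(n) = n*(n**2 + 16*n + 83)/(35*(n**3 + 16*n**2 + 83*n + 140))

Ratio r(k) = (k + 3)*(3*k + 20)/((k + 8)*(3*k + 17)).
Take A(k)=k + 3, B(k)=k + 8, C(k)=k + 17/3.
Set up (k + 3)·f(k+1) − (k + 7)·f(k) − (k + 17/3) = 0.
From deg A=1, deg B=1, deg C=1: d=4.
Match coefficients ⇒ f(k) = k*(k + 5)*(k**2 + 13*k + 54)/216.
So s_k = (B(k−1)f/C)·t_k = (k*(k + 5)*(k + 7)*(k**2 + 13*k + 54)/(72*(3*k + 17)))·t_k = k*(k**2 + 13*k + 54)/(18*(k**3 + 13*k**2 + 54*k + 72)).
Δs = 4*(3*k + 17)/(k**5 + 25*k**4 + 245*k**3 + 1175*k**2 + 2754*k + 2520), as required.
s_(n+1) = (n**3 + 16*n**2 + 83*n + 68)/(18*(n**3 + 16*n**2 + 83*n + 140)) and s_(1) = 17/630, so S(n) = n*(n**2 + 16*n + 83)/(35*(n**3 + 16*n**2 + 83*n + 140)).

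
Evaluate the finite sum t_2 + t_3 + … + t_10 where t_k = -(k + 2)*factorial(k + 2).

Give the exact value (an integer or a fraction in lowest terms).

r(k) = (k + 3)**2/(k + 2) after simplifying.
Take A(k)=k + 3, B(k)=1, C(k)=k + 2.
f must satisfy (k + 3)·f(k+1) − (1)·f(k) = k + 2.
From deg A=1, deg B=0, deg C=1: d=0.
Solving with deg f ≤ 0: f(k) = 1.
Then R = B(k−1)f/C = 1/(k + 2), so s_k = R(k)·t_k = -factorial(k + 2).
Check: Δs_k = -(k + 2)*factorial(k + 2). ✓
Σ_(k=2)^(10) t_k = s_(11) − s_(2) = -6227020800 − (-24) = -6227020776.

Σ = -6227020776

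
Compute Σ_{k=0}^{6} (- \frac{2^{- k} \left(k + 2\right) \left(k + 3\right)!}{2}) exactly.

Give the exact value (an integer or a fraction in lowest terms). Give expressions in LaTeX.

Σ = -28344

Ratio r(k) = (k + 3)*(k + 4)/(2*(k + 2)).
Normal form (A,B,C) = (k/2 + 2, 1, k + 2).
Set up (k/2 + 2)·f(k+1) − (1)·f(k) − (k + 2) = 0.
deg f ≤ 0 (via 1,0,1).
Match coefficients ⇒ f(k) = 2.
R(k) = B(k−1)·f(k)/C(k) = 2/(k + 2); s_k = R·t_k = -factorial(k + 3)/2**k.
Δs = -(k + 2)*factorial(k + 3)/(2*2**k), as required.
Telescoping: Σ = s_(7) − s_(0) = -28350 − (-6) = -28344.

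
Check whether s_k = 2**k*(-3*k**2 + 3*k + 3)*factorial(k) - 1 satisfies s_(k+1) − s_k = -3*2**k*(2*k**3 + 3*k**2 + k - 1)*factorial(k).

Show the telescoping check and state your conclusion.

valid; difference matches t_k

s_(k+1) = -6*2**k*k**3*factorial(k) - 12*2**k*k**2*factorial(k) + 6*2**k*factorial(k) - 1
s_(k+1) − s_k = -3*2**k*(2*k**3 + 3*k**2 + k - 1)*factorial(k)
(s_(k+1) − s_k) − t_k = 0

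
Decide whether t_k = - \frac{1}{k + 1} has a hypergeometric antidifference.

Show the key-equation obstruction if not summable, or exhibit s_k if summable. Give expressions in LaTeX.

No — key equation has no polynomial f.

The ratio is (k + 1)/(k + 2).
A = k + 1, B = k + 2, C = 1.
f must satisfy (k + 1)·f(k+1) − (k + 1)·f(k) = 1.
From deg A=1, deg B=1, deg C=0: d=0.
Generic f = c0 gives residual -1; -1 = 0 cannot hold, so t_k is not Gosper-summable.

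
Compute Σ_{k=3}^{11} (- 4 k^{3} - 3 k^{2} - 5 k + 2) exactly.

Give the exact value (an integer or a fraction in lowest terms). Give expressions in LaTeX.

r(k) = (4*k**3 + 15*k**2 + 23*k + 10)/(4*k**3 + 3*k**2 + 5*k - 2) after simplifying.
Take A(k)=1, B(k)=1, C(k)=k**3 + 3*k**2/4 + 5*k/4 - 1/2.
Solve (1)·f(k+1) − (1)·f(k) = k**3 + 3*k**2/4 + 5*k/4 - 1/2.
From deg A=0, deg B=0, deg C=3: d=4.
Match coefficients ⇒ f(k) = k*(k**3 - k**2 + 2*k - 4)/4.
Certificate R = B(k−1)f/C = k*(k**3 - k**2 + 2*k - 4)/(4*k**3 + 3*k**2 + 5*k - 2) gives s_k = k*(-k**3 + k**2 - 2*k + 4).
Check: Δs_k = -4*k**3 - 3*k**2 - 5*k + 2. ✓
Evaluate s at k=12 and k=3: -19248 and -60; difference -19188.

Σ = -19188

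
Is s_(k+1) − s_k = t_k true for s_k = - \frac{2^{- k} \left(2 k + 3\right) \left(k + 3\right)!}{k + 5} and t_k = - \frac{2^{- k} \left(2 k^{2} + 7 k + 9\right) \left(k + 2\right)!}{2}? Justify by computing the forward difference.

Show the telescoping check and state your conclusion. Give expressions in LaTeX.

Invalid: residual \frac{2^{- k} \left(2 k^{3} + 17 k^{2} + 40 k + 39\right) \left(k + 2\right)!}{\left(k + 5\right) \left(k + 6\right)} ≠ 0.

s_(k+1) = -(2*k + 5)*factorial(k + 4)/(2*2**k*(k + 6))
s_(k+1) − s_k = -(2*k**3 + 19*k**2 + 55*k + 64)*factorial(k + 3)/(2*2**k*(k + 5)*(k + 6))
(s_(k+1) − s_k) − t_k = (2*k**3 + 17*k**2 + 40*k + 39)*factorial(k + 2)/(2**k*(k + 5)*(k + 6))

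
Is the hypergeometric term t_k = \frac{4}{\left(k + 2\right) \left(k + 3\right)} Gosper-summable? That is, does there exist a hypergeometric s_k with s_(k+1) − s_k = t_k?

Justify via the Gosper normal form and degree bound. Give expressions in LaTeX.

Compute t_(k+1)/t_k: get (k + 2)/(k + 4).
Factor: A=k + 2; B=k + 4; C=1.
Need (k + 2)·f(k+1) − (k + 3)·f(k) = 1.
deg f ≤ 1 (via 1,1,0).
Solving with deg f ≤ 1: f(k) = k/2.
So s_k = (B(k−1)f/C)·t_k = (k*(k + 3)/2)·t_k = 2*k/(k + 2).
s_(k+1) − s_k = 4/(k**2 + 5*k + 6) = t_k.

Yes. s_k = \frac{2 k}{k + 2}.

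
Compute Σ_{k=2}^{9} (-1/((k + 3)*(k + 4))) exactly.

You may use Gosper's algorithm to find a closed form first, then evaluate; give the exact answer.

Σ = -8/65

The ratio is (k + 3)/(k + 5).
A = k + 3, B = k + 5, C = 1.
Solve (k + 3)·f(k+1) − (k + 4)·f(k) = 1.
d = 1 from the (1,1,0) case.
Solving with deg f ≤ 1: f(k) = k/3.
Certificate R = B(k−1)f/C = k*(k + 4)/3 gives s_k = -k/(3*k + 9).
Verify: -1/(k**2 + 7*k + 12) matches t_k.
Telescoping: Σ = s_(10) − s_(2) = -10/39 − (-2/15) = -8/65.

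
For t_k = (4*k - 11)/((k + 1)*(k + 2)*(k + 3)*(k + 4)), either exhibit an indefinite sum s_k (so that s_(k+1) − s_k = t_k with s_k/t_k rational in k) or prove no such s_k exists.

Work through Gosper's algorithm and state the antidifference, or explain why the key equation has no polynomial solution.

Step 1: r(k) = (k + 1)*(4*k - 7)/((k + 5)*(4*k - 11)).
Normal form (A,B,C) = (k + 1, k + 5, k - 11/4).
Set up (k + 1)·f(k+1) − (k + 4)·f(k) − (k - 11/4) = 0.
Bound: deg f ≤ 3.
Solve for f: f(k) = -k*(k**2 + 6*k + 15)/8 (degree 3 ≤ 3).
R(k) = B(k−1)·f(k)/C(k) = -k*(k + 4)*(k**2 + 6*k + 15)/(2*(4*k - 11)); s_k = R·t_k = k*(-k**2 - 6*k - 15)/(2*(k + 1)*(k + 2)*(k + 3)).
Δs = (4*k - 11)/(k**4 + 10*k**3 + 35*k**2 + 50*k + 24), as required.

s_k = k*(-k**2 - 6*k - 15)/(2*(k + 1)*(k + 2)*(k + 3))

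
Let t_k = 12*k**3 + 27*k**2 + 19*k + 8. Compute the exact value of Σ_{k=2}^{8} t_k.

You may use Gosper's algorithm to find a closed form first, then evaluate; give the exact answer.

Σ = 21742

r(k) = (12*k**3 + 63*k**2 + 109*k + 66)/(12*k**3 + 27*k**2 + 19*k + 8) after simplifying.
Take A(k)=1, B(k)=1, C(k)=k**3 + 9*k**2/4 + 19*k/12 + 2/3.
Solve (1)·f(k+1) − (1)·f(k) = k**3 + 9*k**2/4 + 19*k/12 + 2/3.
d = 4 from the (0,0,3) case.
Solving with deg f ≤ 4: f(k) = k*(3*k**3 + 3*k**2 - k + 3)/12.
So s_k = (B(k−1)f/C)·t_k = (k*(3*k**3 + 3*k**2 - k + 3)/(12*k**3 + 27*k**2 + 19*k + 8))·t_k = k*(3*k**3 + 3*k**2 - k + 3).
s_(k+1) − s_k = 12*k**3 + 27*k**2 + 19*k + 8 = t_k.
Telescoping: Σ = s_(9) − s_(2) = 21816 − (74) = 21742.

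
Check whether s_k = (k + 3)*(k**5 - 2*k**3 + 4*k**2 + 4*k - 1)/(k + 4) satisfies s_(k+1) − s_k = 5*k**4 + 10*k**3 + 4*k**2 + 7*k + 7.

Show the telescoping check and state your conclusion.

Invalid: residual (-4*k**5 - 30*k**4 - 46*k**3 - 19*k**2 - 31*k - 29)/(k**2 + 9*k + 20) ≠ 0.

s_(k+1) = (k + 4)*(4*k + (k + 1)**5 - 2*(k + 1)**3 + 4*(k + 1)**2 + 3)/(k + 5)
s_(k+1) − s_k = (5*k**6 + 51*k**5 + 164*k**4 + 197*k**3 + 131*k**2 + 172*k + 111)/(k**2 + 9*k + 20)
(s_(k+1) − s_k) − t_k = (-4*k**5 - 30*k**4 - 46*k**3 - 19*k**2 - 31*k - 29)/(k**2 + 9*k + 20)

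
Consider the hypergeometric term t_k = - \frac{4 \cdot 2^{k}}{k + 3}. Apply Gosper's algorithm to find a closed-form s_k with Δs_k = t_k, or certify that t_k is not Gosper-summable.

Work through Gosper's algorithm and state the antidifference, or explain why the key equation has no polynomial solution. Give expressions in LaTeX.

not Gosper-summable; s_k does not exist

Ratio r(k) = 2*(k + 3)/(k + 4).
Normal form (A,B,C) = (2*k + 6, k + 4, 1).
Need (2*k + 6)·f(k+1) − (k + 3)·f(k) = 1.
deg f ≤ -1 (via 1,1,0).
Bound -1 < 0, so the key equation has no polynomial solution.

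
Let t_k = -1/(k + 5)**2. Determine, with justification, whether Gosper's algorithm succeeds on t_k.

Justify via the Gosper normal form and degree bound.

Ratio r(k) = (k + 5)**2/(k + 6)**2.
Gosper form: A/B · C(k+1)/C(k) with A=k**2 + 10*k + 25, B=k**2 + 12*k + 36, C=1.
Key eq: (k**2 + 10*k + 25)·f(k+1) = (k**2 + 10*k + 25)·f(k) + (1).
deg f ≤ 0 (via 2,2,0).
Put f(k) = c0: A·f(k+1) − B(k−1)·f(k) − C = -1; need -1 = 0 — inconsistent ⇒ no f, not summable.

No — t_k has no hypergeometric antidifference.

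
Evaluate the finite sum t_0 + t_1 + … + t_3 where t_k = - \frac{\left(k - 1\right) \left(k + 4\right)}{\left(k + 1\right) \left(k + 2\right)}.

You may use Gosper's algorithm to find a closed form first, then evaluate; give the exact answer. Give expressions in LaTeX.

Σ = 4/5

Compute t_(k+1)/t_k: get k*(k + 1)*(k + 5)/((k - 1)*(k + 3)*(k + 4)).
Take A(k)=k + 1, B(k)=k + 3, C(k)=k**2 + 3*k - 4.
Key eq: (k + 1)·f(k+1) = (k + 2)·f(k) + (k**2 + 3*k - 4).
deg f ≤ 2 (via 1,1,2).
Solving with deg f ≤ 2: f(k) = k*(k - 5).
So s_k = (B(k−1)f/C)·t_k = (k*(k - 5)*(k + 2)/((k - 1)*(k + 4)))·t_k = k*(5 - k)/(k + 1).
Δs = (-k**2 - 3*k + 4)/(k**2 + 3*k + 2), as required.
Sum = s_(4) − s_(0); s_(4) = 4/5, s_(0) = 0 ⇒ 4/5.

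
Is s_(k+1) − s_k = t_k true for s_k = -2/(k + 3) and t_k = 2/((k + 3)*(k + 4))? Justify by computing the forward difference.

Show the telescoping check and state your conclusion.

Valid — Δs_k = t_k.

s_(k+1) = -2/(k + 4)
s_(k+1) − s_k = 2/((k + 3)*(k + 4))
(s_(k+1) − s_k) − t_k = 0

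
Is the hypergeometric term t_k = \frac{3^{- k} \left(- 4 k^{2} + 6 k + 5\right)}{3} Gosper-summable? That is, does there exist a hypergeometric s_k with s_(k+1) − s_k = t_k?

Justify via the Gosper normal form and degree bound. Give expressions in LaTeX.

Yes. s_k = 3^{- k} \left(2 k^{2} - k - 2\right).

t_(k+1)/t_k = (4*k**2 + 2*k - 7)/(3*(4*k**2 - 6*k - 5)).
A = 1/3, B = 1, C = k**2 - 3*k/2 - 5/4.
Set up (1/3)·f(k+1) − (1)·f(k) − (k**2 - 3*k/2 - 5/4) = 0.
Bound: deg f ≤ 2.
Solving with deg f ≤ 2: f(k) = -3*(2*k**2 - k - 2)/4.
Get s_k = R·t_k = (2*k**2 - k - 2)/3**k with R(k) = B(k−1)f(k)/C(k) = -3*(2*k**2 - k - 2)/(4*k**2 - 6*k - 5).
Verify: (-4*k**2 + 6*k + 5)/(3*3**k) matches t_k.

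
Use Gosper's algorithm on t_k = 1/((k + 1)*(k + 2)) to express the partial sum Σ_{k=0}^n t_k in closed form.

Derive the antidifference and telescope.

S(n) = (n + 1)/(n + 2)

Ratio r(k) = (k + 1)/(k + 3).
Normal form (A,B,C) = (k + 1, k + 3, 1).
Solve (k + 1)·f(k+1) − (k + 2)·f(k) = 1.
deg f ≤ 1 (via 1,1,0).
Match coefficients ⇒ f(k) = k.
Certificate R = B(k−1)f/C = k*(k + 2) gives s_k = k/(k + 1).
s_(k+1) − s_k = 1/(k**2 + 3*k + 2) = t_k.
Σ_(k=0)^n t_k = s_(n+1) − s_(0) = ((n + 1)/(n + 2)) − (0), i.e. (n + 1)/(n + 2).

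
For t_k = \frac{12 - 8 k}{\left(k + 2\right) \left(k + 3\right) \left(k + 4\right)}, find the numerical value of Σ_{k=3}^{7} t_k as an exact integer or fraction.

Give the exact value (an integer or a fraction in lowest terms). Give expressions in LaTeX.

Σ = -4/15

Step 1: r(k) = (k + 2)*(2*k - 1)/((k + 5)*(2*k - 3)).
Gosper form: A/B · C(k+1)/C(k) with A=k + 2, B=k + 5, C=k - 3/2.
Solve (k + 2)·f(k+1) − (k + 4)·f(k) = k - 3/2.
d = 2 from the (1,1,1) case.
Match coefficients ⇒ f(k) = k*(k - 19)/24.
Certificate R = B(k−1)f/C = k*(k - 19)*(k + 4)/(12*(2*k - 3)) gives s_k = -k*(k - 19)/(3*(k + 2)*(k + 3)).
Verify: 4*(3 - 2*k)/(k**3 + 9*k**2 + 26*k + 24) matches t_k.
Telescoping: Σ = s_(8) − s_(3) = 4/15 − (8/15) = -4/15.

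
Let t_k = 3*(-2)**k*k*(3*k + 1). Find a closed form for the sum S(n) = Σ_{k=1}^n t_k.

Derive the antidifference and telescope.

Step 1: r(k) = -2*(k + 1)*(3*k + 4)/(k*(3*k + 1)).
Take A(k)=-2, B(k)=1, C(k)=k**2 + k/3.
Need (-2)·f(k+1) − (1)·f(k) = k**2 + k/3.
Degrees (0,0,2) ⇒ d ≤ 2.
A polynomial solution: f(k) = -k*(k - 1)/3.
Get s_k = R·t_k = 3*(-2)**k*k*(1 - k) with R(k) = B(k−1)f(k)/C(k) = -(k - 1)/(3*k + 1).
Δs = 3*(-2)**k*k*(3*k + 1), as required.
Telescope: S(n) = s_(n+1) − s_(1) = 6*(-2)**n*n*(n + 1) − (0) = 6*(-2)**n*n*(n + 1).

S(n) = 6*(-2)**n*n*(n + 1)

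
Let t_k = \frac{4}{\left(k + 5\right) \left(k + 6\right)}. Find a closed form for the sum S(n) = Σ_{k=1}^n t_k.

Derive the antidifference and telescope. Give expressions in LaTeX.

Step 1: r(k) = (k + 5)/(k + 7).
Take A(k)=k + 5, B(k)=k + 7, C(k)=1.
Need (k + 5)·f(k+1) − (k + 6)·f(k) = 1.
From deg A=1, deg B=1, deg C=0: d=1.
A polynomial solution: f(k) = k/5.
R(k) = B(k−1)·f(k)/C(k) = k*(k + 6)/5; s_k = R·t_k = 4*k/(5*(k + 5)).
s_(k+1) − s_k = 4/(k**2 + 11*k + 30) = t_k.
s_(n+1) = 4*(n + 1)/(5*(n + 6)) and s_(1) = 2/15, so S(n) = 2*n/(3*(n + 6)).

S(n) = \frac{2 n}{3 \left(n + 6\right)}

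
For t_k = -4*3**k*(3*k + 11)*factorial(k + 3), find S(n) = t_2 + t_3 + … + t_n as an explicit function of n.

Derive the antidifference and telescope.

Step 1: r(k) = 3*(k + 4)*(3*k + 14)/(3*k + 11).
Gosper form: A/B · C(k+1)/C(k) with A=3*k + 12, B=1, C=k + 11/3.
Key eq: (3*k + 12)·f(k+1) = (1)·f(k) + (k + 11/3).
Bound: deg f ≤ 0.
Match coefficients ⇒ f(k) = 1/3.
R(k) = B(k−1)·f(k)/C(k) = 1/(3*k + 11); s_k = R·t_k = -4*3**k*factorial(k + 3).
s_(k+1) − s_k = -4*3**k*(3*k + 11)*factorial(k + 3) = t_k.
Evaluate: s_(n+1) = -12*3**n*factorial(n + 4); subtract s_(2) = -4320 ⇒ S(n) = -12*3**n*factorial(n + 4) + 4320.

S(n) = -12*3**n*factorial(n + 4) + 4320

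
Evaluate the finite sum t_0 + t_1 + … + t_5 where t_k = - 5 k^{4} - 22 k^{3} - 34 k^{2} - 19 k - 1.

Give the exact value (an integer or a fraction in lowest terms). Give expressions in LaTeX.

Step 1: r(k) = (5*k**4 + 42*k**3 + 130*k**2 + 173*k + 81)/(5*k**4 + 22*k**3 + 34*k**2 + 19*k + 1).
So A=1 and B=1, with C=k**4 + 22*k**3/5 + 34*k**2/5 + 19*k/5 + 1/5.
Set up (1)·f(k+1) − (1)·f(k) − (k**4 + 22*k**3/5 + 34*k**2/5 + 19*k/5 + 1/5) = 0.
From deg A=0, deg B=0, deg C=4: d=5.
Coefficient equations give f(k) = k*(k**4 + 3*k**3 + 2*k**2 - 2*k - 3)/5.
So s_k = (B(k−1)f/C)·t_k = (k*(k**4 + 3*k**3 + 2*k**2 - 2*k - 3)/(5*k**4 + 22*k**3 + 34*k**2 + 19*k + 1))·t_k = k*(-k**4 - 3*k**3 - 2*k**2 + 2*k + 3).
Check: Δs_k = -5*k**4 - 22*k**3 - 34*k**2 - 19*k - 1. ✓
Telescoping: Σ = s_(6) − s_(0) = -12006 − (0) = -12006.

Σ = -12006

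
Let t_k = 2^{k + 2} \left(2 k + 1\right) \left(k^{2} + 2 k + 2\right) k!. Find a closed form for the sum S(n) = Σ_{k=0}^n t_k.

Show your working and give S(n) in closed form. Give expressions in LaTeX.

S(n) = 2^{n + 3} \left(n + 1\right)^{2} \left(n + 1\right)!

Ratio r(k) = 2*(k + 1)*(2*k + 3)*(2*k + (k + 1)**2 + 4)/((2*k + 1)*(k**2 + 2*k + 2)).
Normal form (A,B,C) = (2*k + 2, 1, k**3 + 5*k**2/2 + 3*k + 1).
Key eq: (2*k + 2)·f(k+1) = (1)·f(k) + (k**3 + 5*k**2/2 + 3*k + 1).
d = 2 from the (1,0,3) case.
Solving with deg f ≤ 2: f(k) = k**2/2.
Get s_k = R·t_k = 2**(k + 2)*k**2*factorial(k) with R(k) = B(k−1)f(k)/C(k) = k**2/((2*k + 1)*(k**2 + 2*k + 2)).
s_(k+1) − s_k = 2**(k + 2)*(2*k + 1)*(k**2 + 2*k + 2)*factorial(k) = t_k.
s_(n+1) = 2**(n + 3)*(n + 1)**2*factorial(n + 1) and s_(0) = 0, so S(n) = 2**(n + 3)*(n + 1)**2*factorial(n + 1).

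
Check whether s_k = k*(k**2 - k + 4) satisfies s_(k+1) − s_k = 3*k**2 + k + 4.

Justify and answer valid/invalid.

Valid: the claim telescopes to t_k.

s_(k+1) = (k + 1)*(-k + (k + 1)**2 + 3)
s_(k+1) − s_k = 3*k**2 + k + 4
(s_(k+1) − s_k) − t_k = 0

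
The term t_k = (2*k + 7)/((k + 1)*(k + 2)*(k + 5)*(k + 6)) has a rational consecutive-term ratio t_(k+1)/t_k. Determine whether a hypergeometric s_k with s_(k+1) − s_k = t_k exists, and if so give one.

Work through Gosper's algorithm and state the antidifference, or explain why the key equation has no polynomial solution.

The ratio is (k + 1)*(k + 5)*(2*k + 9)/((k + 3)*(k + 7)*(2*k + 7)).
Gosper form: A/B · C(k+1)/C(k) with A=k + 1, B=k + 7, C=k**3 + 21*k**2/2 + 73*k/2 + 42.
Solve (k + 1)·f(k+1) − (k + 6)·f(k) = k**3 + 21*k**2/2 + 73*k/2 + 42.
deg f ≤ 5 (via 1,1,3).
A polynomial solution: f(k) = k*(k + 2)*(k + 3)*(k + 4)*(k + 6)/10.
R(k) = B(k−1)·f(k)/C(k) = k*(k + 2)*(k + 6)**2/(5*(2*k + 7)); s_k = R·t_k = k*(k + 6)/(5*(k**2 + 6*k + 5)).
Δs = (2*k + 7)/(k**4 + 14*k**3 + 65*k**2 + 112*k + 60), as required.

s_k = k*(k + 6)/(5*(k**2 + 6*k + 5))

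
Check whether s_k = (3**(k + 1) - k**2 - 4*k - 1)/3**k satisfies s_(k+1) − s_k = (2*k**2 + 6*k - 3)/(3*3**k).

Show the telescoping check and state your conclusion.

Valid — Δs_k = t_k.

s_(k+1) = (9*3**k - k**2 - 6*k - 6)/(3*3**k)
s_(k+1) − s_k = (2*k**2 + 6*k - 3)/(3*3**k)
(s_(k+1) − s_k) − t_k = 0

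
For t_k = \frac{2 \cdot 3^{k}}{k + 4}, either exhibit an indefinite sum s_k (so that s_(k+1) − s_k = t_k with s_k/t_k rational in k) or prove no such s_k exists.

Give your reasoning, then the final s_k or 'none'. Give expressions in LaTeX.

no hypergeometric antidifference exists

The ratio is 3*(k + 4)/(k + 5).
Normal form (A,B,C) = (3*k + 12, k + 5, 1).
Key eq: (3*k + 12)·f(k+1) = (k + 4)·f(k) + (1).
Bound: deg f ≤ -1.
d = -1 < 0 ⇒ no nonzero polynomial f; not summable.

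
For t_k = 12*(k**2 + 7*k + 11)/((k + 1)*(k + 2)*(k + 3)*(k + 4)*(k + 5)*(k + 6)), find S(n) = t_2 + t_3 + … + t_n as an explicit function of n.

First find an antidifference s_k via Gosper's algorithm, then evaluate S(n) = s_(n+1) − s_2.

S(n) = 4*(n**3 + 12*n**2 + 44*n - 57)/(105*(n**3 + 12*n**2 + 44*n + 48))

Ratio r(k) = (k + 1)*(7*k + (k + 1)**2 + 18)/((k + 7)*(k**2 + 7*k + 11)).
A = k + 1, B = k + 7, C = k**2 + 7*k + 11.
f must satisfy (k + 1)·f(k+1) − (k + 6)·f(k) = k**2 + 7*k + 11.
deg f ≤ 5 (via 1,1,2).
Match coefficients ⇒ f(k) = k*(k + 2)*(k + 4)*(k**2 + 9*k + 23)/45.
Get s_k = R·t_k = 4*k*(k**2 + 9*k + 23)/(15*(k**3 + 9*k**2 + 23*k + 15)) with R(k) = B(k−1)f(k)/C(k) = k*(k + 2)*(k + 4)*(k + 6)*(k**2 + 9*k + 23)/(45*(k**2 + 7*k + 11)).
Δs = 12*(k**2 + 7*k + 11)/(k**6 + 21*k**5 + 175*k**4 + 735*k**3 + 1624*k**2 + 1764*k + 720), as required.
Σ_(k=2)^n t_k = s_(n+1) − s_(2) = (4*(n**3 + 12*n**2 + 44*n + 33)/(15*(n**3 + 12*n**2 + 44*n + 48))) − (8/35), i.e. 4*(n**3 + 12*n**2 + 44*n - 57)/(105*(n**3 + 12*n**2 + 44*n + 48)).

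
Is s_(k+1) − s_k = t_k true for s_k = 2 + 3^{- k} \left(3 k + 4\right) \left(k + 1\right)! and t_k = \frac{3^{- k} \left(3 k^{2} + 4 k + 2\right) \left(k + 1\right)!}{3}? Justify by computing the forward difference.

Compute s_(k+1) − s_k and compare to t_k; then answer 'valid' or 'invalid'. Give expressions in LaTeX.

Valid: the claim telescopes to t_k.

s_(k+1) = 3**(-k - 1)*(3*k + 7)*factorial(k + 2) + 2
s_(k+1) − s_k = (3*k**2 + 4*k + 2)*factorial(k + 1)/(3*3**k)
(s_(k+1) − s_k) − t_k = 0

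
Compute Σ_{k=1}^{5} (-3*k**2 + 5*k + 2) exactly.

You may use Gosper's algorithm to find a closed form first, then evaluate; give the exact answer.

The ratio is (3*k**2 + k - 4)/(3*k**2 - 5*k - 2).
A = 1, B = 1, C = k**2 - 5*k/3 - 2/3.
Need (1)·f(k+1) − (1)·f(k) = k**2 - 5*k/3 - 2/3.
d = 3 from the (0,0,2) case.
Match coefficients ⇒ f(k) = k*(k**2 - 4*k + 1)/3.
Then R = B(k−1)f/C = k*(k**2 - 4*k + 1)/((k - 2)*(3*k + 1)), so s_k = R(k)·t_k = k*(-k**2 + 4*k - 1).
Δs = -3*k**2 + 5*k + 2, as required.
Σ_(k=1)^(5) t_k = s_(6) − s_(1) = -78 − (2) = -80.

Σ = -80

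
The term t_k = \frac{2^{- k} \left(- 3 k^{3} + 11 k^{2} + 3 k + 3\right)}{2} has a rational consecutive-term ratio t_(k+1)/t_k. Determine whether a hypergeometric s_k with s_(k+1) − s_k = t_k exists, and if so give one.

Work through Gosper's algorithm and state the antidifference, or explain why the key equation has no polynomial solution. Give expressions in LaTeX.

s_k = 2^{- k} k \left(3 k^{2} - 2 k + 2\right)

t_(k+1)/t_k = (3*k**3 - 2*k**2 - 16*k - 14)/(2*(3*k**3 - 11*k**2 - 3*k - 3)).
A = 1/2, B = 1, C = k**3 - 11*k**2/3 - k - 1.
Solve (1/2)·f(k+1) − (1)·f(k) = k**3 - 11*k**2/3 - k - 1.
From deg A=0, deg B=0, deg C=3: d=3.
Solving with deg f ≤ 3: f(k) = -2*k*(3*k**2 - 2*k + 2)/3.
Certificate R = B(k−1)f/C = -2*k*(3*k**2 - 2*k + 2)/(3*k**3 - 11*k**2 - 3*k - 3) gives s_k = k*(3*k**2 - 2*k + 2)/2**k.
Verify: (-3*k**3 + 11*k**2 + 3*k + 3)/(2*2**k) matches t_k.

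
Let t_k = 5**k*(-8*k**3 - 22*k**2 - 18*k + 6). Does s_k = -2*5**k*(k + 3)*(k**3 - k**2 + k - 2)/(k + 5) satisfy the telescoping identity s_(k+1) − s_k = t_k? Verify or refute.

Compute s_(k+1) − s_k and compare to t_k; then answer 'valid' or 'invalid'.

Invalid: residual 5**k*(16*k**4 + 120*k**3 + 260*k**2 + 164*k - 52)/(k**2 + 11*k + 30) ≠ 0.

s_(k+1) = -10*5**k*(k + 4)*(k + (k + 1)**3 - (k + 1)**2 - 1)/(k + 6)
s_(k+1) − s_k = 5**k*(-8*k**5 - 94*k**4 - 380*k**3 - 592*k**2 - 310*k + 128)/(k**2 + 11*k + 30)
(s_(k+1) − s_k) − t_k = 5**k*(16*k**4 + 120*k**3 + 260*k**2 + 164*k - 52)/(k**2 + 11*k + 30)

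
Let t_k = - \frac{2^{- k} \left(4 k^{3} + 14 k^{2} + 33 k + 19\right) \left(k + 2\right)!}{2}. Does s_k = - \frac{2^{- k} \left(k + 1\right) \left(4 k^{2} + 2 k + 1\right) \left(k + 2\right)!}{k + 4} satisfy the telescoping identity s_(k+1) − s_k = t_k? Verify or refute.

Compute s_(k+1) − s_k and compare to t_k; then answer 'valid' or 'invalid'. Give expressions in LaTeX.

s_(k+1) = -(k + 2)*(4*k**2 + 10*k + 7)*factorial(k + 3)/(2*2**k*(k + 5))
s_(k+1) − s_k = -(4*k**5 + 38*k**4 + 149*k**3 + 353*k**2 + 390*k + 158)*factorial(k + 2)/(2*2**k*(k + 4)*(k + 5))
(s_(k+1) − s_k) − t_k = 3*(4*k**4 + 30*k**3 + 81*k**2 + 147*k + 74)*factorial(k + 2)/(2*2**k*(k + 4)*(k + 5))

Invalid: residual \frac{3 \cdot 2^{- k} \left(4 k^{4} + 30 k^{3} + 81 k^{2} + 147 k + 74\right) \left(k + 2\right)!}{2 \left(k + 4\right) \left(k + 5\right)} ≠ 0.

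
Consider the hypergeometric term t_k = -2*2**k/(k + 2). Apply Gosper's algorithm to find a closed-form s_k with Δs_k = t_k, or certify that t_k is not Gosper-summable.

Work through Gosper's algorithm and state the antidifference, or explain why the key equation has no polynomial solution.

none — t_k is not Gosper-summable

Compute t_(k+1)/t_k: get 2*(k + 2)/(k + 3).
Factor: A=2*k + 4; B=k + 3; C=1.
Need (2*k + 4)·f(k+1) − (k + 2)·f(k) = 1.
deg f ≤ -1 (via 1,1,0).
Bound -1 < 0, so the key equation has no polynomial solution.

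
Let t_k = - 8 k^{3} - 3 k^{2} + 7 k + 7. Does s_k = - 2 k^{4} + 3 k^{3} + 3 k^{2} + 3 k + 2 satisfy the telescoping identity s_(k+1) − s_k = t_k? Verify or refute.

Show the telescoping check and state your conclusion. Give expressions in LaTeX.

s_(k+1) = -2*k**4 - 5*k**3 + 10*k + 9
s_(k+1) − s_k = -8*k**3 - 3*k**2 + 7*k + 7
(s_(k+1) − s_k) − t_k = 0

Valid: the claim telescopes to t_k.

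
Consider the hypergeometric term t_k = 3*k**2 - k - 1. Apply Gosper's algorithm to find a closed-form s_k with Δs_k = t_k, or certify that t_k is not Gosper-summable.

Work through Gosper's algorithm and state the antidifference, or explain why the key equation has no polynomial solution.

The ratio is (k - 3*(k + 1)**2 + 2)/(-3*k**2 + k + 1).
So A=1 and B=1, with C=k**2 - k/3 - 1/3.
Need (1)·f(k+1) − (1)·f(k) = k**2 - k/3 - 1/3.
Bound: deg f ≤ 3.
A polynomial solution: f(k) = k**2*(k - 2)/3.
Then R = B(k−1)f/C = k**2*(k - 2)/(3*k**2 - k - 1), so s_k = R(k)·t_k = k**2*(k - 2).
Verify: 3*k**2 - k - 1 matches t_k.

s_k = k**2*(k - 2)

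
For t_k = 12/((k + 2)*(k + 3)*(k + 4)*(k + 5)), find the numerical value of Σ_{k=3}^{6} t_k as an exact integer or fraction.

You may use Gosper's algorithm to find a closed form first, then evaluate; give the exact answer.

t_(k+1)/t_k = (k + 2)/(k + 6).
A = k + 2, B = k + 6, C = 1.
Set up (k + 2)·f(k+1) − (k + 5)·f(k) − (1) = 0.
deg f ≤ 3 (via 1,1,0).
Solving with deg f ≤ 3: f(k) = k*(k**2 + 9*k + 26)/72.
Get s_k = R·t_k = k*(k**2 + 9*k + 26)/(6*(k + 2)*(k + 3)*(k + 4)) with R(k) = B(k−1)f(k)/C(k) = k*(k + 5)*(k**2 + 9*k + 26)/72.
Δs = 12/(k**4 + 14*k**3 + 71*k**2 + 154*k + 120), as required.
Telescoping: Σ = s_(7) − s_(3) = 161/990 − (31/210) = 52/3465.

Σ = 52/3465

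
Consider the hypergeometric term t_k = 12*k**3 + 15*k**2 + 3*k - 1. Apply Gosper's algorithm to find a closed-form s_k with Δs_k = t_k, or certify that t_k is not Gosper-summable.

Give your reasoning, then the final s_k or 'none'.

s_k = k**2*(3*k**2 - k - 3)

The ratio is (12*k**3 + 51*k**2 + 69*k + 29)/(12*k**3 + 15*k**2 + 3*k - 1).
Take A(k)=1, B(k)=1, C(k)=k**3 + 5*k**2/4 + k/4 - 1/12.
Key eq: (1)·f(k+1) = (1)·f(k) + (k**3 + 5*k**2/4 + k/4 - 1/12).
deg f ≤ 4 (via 0,0,3).
Solve for f: f(k) = k**2*(3*k**2 - k - 3)/12 (degree 4 ≤ 4).
Get s_k = R·t_k = k**2*(3*k**2 - k - 3) with R(k) = B(k−1)f(k)/C(k) = k**2*(3*k**2 - k - 3)/(12*k**3 + 15*k**2 + 3*k - 1).
s_(k+1) − s_k = 12*k**3 + 15*k**2 + 3*k - 1 = t_k.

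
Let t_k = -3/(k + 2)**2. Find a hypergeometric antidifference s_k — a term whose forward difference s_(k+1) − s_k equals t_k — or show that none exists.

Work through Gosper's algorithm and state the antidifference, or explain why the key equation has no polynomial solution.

The ratio is (k + 2)**2/(k + 3)**2.
So A=k**2 + 4*k + 4 and B=k**2 + 6*k + 9, with C=1.
f must satisfy (k**2 + 4*k + 4)·f(k+1) − (k**2 + 4*k + 4)·f(k) = 1.
deg f ≤ 0 (via 2,2,0).
f = c0 ⇒ A·f(k+1) − B(k−1)·f(k) − C = -1. The system {-1 = 0} is inconsistent; no antidifference.

none — t_k is not Gosper-summable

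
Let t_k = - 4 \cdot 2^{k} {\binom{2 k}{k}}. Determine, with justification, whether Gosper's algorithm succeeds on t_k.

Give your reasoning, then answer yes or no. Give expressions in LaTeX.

Ratio r(k) = 4*(2*k + 1)/(k + 1).
A = 8*k + 4, B = k + 1, C = 1.
f must satisfy (8*k + 4)·f(k+1) − (k)·f(k) = 1.
Bound: deg f ≤ -1.
d = -1 < 0 ⇒ no nonzero polynomial f; not summable.

No — key equation has no polynomial f.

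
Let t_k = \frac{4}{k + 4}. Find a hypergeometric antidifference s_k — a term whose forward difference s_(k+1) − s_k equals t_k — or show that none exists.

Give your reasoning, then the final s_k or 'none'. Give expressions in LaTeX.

Compute t_(k+1)/t_k: get (k + 4)/(k + 5).
A = k + 4, B = k + 5, C = 1.
Key eq: (k + 4)·f(k+1) = (k + 4)·f(k) + (1).
From deg A=1, deg B=1, deg C=0: d=0.
Generic f = c0 gives residual -1; -1 = 0 cannot hold, so t_k is not Gosper-summable.

no hypergeometric antidifference exists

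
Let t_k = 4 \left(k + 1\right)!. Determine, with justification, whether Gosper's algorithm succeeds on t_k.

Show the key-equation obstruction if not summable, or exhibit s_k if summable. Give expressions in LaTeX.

No — negative degree bound, so no certificate f.

r(k) = k + 2 after simplifying.
Take A(k)=k + 2, B(k)=1, C(k)=1.
Set up (k + 2)·f(k+1) − (1)·f(k) − (1) = 0.
From deg A=1, deg B=0, deg C=0: d=-1.
deg f ≤ -1 is impossible — no certificate.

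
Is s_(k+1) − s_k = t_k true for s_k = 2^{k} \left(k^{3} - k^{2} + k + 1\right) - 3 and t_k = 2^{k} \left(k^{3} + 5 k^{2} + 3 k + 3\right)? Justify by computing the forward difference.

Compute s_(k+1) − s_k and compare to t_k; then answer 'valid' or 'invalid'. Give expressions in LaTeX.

s_(k+1) = 2**(k + 1)*(k + (k + 1)**3 - (k + 1)**2 + 2) - 3
s_(k+1) − s_k = 2**k*(k**3 + 5*k**2 + 3*k + 3)
(s_(k+1) − s_k) − t_k = 0

Valid: the claim telescopes to t_k.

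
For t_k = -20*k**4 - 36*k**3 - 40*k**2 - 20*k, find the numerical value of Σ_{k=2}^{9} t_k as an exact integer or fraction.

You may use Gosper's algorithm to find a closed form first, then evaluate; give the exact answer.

t_(k+1)/t_k = (5*k**4 + 29*k**3 + 67*k**2 + 72*k + 29)/(k*(5*k**3 + 9*k**2 + 10*k + 5)).
So A=1 and B=1, with C=k**4 + 9*k**3/5 + 2*k**2 + k.
f must satisfy (1)·f(k+1) − (1)·f(k) = k**4 + 9*k**3/5 + 2*k**2 + k.
From deg A=0, deg B=0, deg C=4: d=5.
Solving with deg f ≤ 5: f(k) = k*(k - 1)*(4*k**3 + 3*k**2 + 5*k + 4)/20.
Get s_k = R·t_k = k*(-4*k**4 + k**3 - 2*k**2 + k + 4) with R(k) = B(k−1)f(k)/C(k) = (k - 1)*(4*k**3 + 3*k**2 + 5*k + 4)/(4*(5*k**3 + 9*k**2 + 10*k + 5)).
Verify: 4*k*(-5*k**3 - 9*k**2 - 10*k - 5) matches t_k.
Σ_(k=2)^(9) t_k = s_(10) − s_(2) = -391860 − (-116) = -391744.

Σ = -391744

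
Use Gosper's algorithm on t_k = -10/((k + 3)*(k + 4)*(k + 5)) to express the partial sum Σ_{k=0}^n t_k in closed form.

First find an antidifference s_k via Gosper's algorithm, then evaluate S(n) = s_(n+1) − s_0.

S(n) = 5*(-n**2 - 9*n - 8)/(12*(n**2 + 9*n + 20))

Ratio r(k) = (k + 3)/(k + 6).
Gosper form: A/B · C(k+1)/C(k) with A=k + 3, B=k + 6, C=1.
f must satisfy (k + 3)·f(k+1) − (k + 5)·f(k) = 1.
d = 2 from the (1,1,0) case.
Coefficient equations give f(k) = k*(k + 7)/24.
R(k) = B(k−1)·f(k)/C(k) = k*(k + 5)*(k + 7)/24; s_k = R·t_k = 5*k*(-k - 7)/(12*(k + 3)*(k + 4)).
Verify: -10/(k**3 + 12*k**2 + 47*k + 60) matches t_k.
Telescope: S(n) = s_(n+1) − s_(0) = 5*(-n**2 - 9*n - 8)/(12*(n**2 + 9*n + 20)) − (0) = 5*(-n**2 - 9*n - 8)/(12*(n**2 + 9*n + 20)).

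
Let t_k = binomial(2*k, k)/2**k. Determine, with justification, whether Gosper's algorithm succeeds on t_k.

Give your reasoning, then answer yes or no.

No; the degree bound rules out any f.

Step 1: r(k) = (2*k + 1)/(k + 1).
Normal form (A,B,C) = (2*k + 1, k + 1, 1).
Solve (2*k + 1)·f(k+1) − (k)·f(k) = 1.
deg f ≤ -1 (via 1,1,0).
d = -1 < 0 ⇒ no nonzero polynomial f; not summable.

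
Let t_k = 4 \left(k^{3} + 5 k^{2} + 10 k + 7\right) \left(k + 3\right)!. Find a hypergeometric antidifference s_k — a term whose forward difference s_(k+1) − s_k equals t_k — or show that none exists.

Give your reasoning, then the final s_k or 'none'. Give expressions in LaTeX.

Ratio r(k) = (k**4 + 12*k**3 + 55*k**2 + 115*k + 92)/(k**3 + 5*k**2 + 10*k + 7).
Normal form (A,B,C) = (k + 4, 1, k**3 + 5*k**2 + 10*k + 7).
Set up (k + 4)·f(k+1) − (1)·f(k) − (k**3 + 5*k**2 + 10*k + 7) = 0.
deg f ≤ 2 (via 1,0,3).
Solving with deg f ≤ 2: f(k) = k**2 + 1.
So s_k = (B(k−1)f/C)·t_k = ((k**2 + 1)/(k**3 + 5*k**2 + 10*k + 7))·t_k = 4*(k**2 + 1)*factorial(k + 3).
Δs = 4*(k**3 + 5*k**2 + 10*k + 7)*factorial(k + 3), as required.

s_k = 4 \left(k^{2} + 1\right) \left(k + 3\right)!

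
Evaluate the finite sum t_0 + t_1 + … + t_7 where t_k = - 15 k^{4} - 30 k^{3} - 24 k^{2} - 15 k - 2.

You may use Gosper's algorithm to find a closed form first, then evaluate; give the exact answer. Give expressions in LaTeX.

The ratio is (15*k**4 + 90*k**3 + 204*k**2 + 213*k + 86)/(15*k**4 + 30*k**3 + 24*k**2 + 15*k + 2).
Factor: A=1; B=1; C=k**4 + 2*k**3 + 8*k**2/5 + k + 2/15.
Set up (1)·f(k+1) − (1)·f(k) − (k**4 + 2*k**3 + 8*k**2/5 + k + 2/15) = 0.
Degrees (0,0,4) ⇒ d ≤ 5.
Solving with deg f ≤ 5: f(k) = k*(3*k**4 - 2*k**2 + 3*k - 2)/15.
Then R = B(k−1)f/C = k*(3*k**4 - 2*k**2 + 3*k - 2)/(15*k**4 + 30*k**3 + 24*k**2 + 15*k + 2), so s_k = R(k)·t_k = k*(-3*k**4 + 2*k**2 - 3*k + 2).
s_(k+1) − s_k = -15*k**4 - 30*k**3 - 24*k**2 - 15*k - 2 = t_k.
Evaluate s at k=8 and k=0: -97456 and 0; difference -97456.

Σ = -97456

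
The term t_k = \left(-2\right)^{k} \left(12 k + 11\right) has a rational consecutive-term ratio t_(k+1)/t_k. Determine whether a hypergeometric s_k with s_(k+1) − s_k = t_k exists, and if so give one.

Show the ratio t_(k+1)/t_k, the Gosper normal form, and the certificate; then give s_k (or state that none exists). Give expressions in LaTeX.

Step 1: r(k) = 2*(-12*k - 23)/(12*k + 11).
Gosper form: A/B · C(k+1)/C(k) with A=-2, B=1, C=k + 11/12.
Solve (-2)·f(k+1) − (1)·f(k) = k + 11/12.
deg f ≤ 1 (via 0,0,1).
Solving with deg f ≤ 1: f(k) = -(4*k + 1)/12.
Certificate R = B(k−1)f/C = -(4*k + 1)/(12*k + 11) gives s_k = (-2)**k*(-4*k - 1).
Δs = (-2)**k*(12*k + 11), as required.

s_k = \left(-2\right)^{k} \left(- 4 k - 1\right)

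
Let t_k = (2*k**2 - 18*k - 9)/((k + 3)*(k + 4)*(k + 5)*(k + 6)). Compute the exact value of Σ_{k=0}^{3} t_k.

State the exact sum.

Σ = -11/120

t_(k+1)/t_k = (k + 3)*(18*k - 2*(k + 1)**2 + 27)/((k + 7)*(-2*k**2 + 18*k + 9)).
So A=k + 3 and B=k + 7, with C=k**2 - 9*k - 9/2.
Need (k + 3)·f(k+1) − (k + 6)·f(k) = k**2 - 9*k - 9/2.
Bound: deg f ≤ 3.
Coefficient equations give f(k) = -k*(k**2 + 52*k + 7)/40.
R(k) = B(k−1)·f(k)/C(k) = -k*(k + 6)*(k**2 + 52*k + 7)/(20*(2*k**2 - 18*k - 9)); s_k = R·t_k = k*(-k**2 - 52*k - 7)/(20*(k + 3)*(k + 4)*(k + 5)).
Verify: (2*k**2 - 18*k - 9)/(k**4 + 18*k**3 + 119*k**2 + 342*k + 360) matches t_k.
Telescoping: Σ = s_(4) − s_(0) = -11/120 − (0) = -11/120.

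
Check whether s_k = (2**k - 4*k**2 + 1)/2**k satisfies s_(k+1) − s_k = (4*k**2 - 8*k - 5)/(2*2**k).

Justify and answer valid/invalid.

s_(k+1) = (2*2**k - 4*(k + 1)**2 + 1)/(2*2**k)
s_(k+1) − s_k = (4*k**2 - 8*k - 5)/(2*2**k)
(s_(k+1) − s_k) − t_k = 0

valid (s_(k+1) − s_k reduces to t_k)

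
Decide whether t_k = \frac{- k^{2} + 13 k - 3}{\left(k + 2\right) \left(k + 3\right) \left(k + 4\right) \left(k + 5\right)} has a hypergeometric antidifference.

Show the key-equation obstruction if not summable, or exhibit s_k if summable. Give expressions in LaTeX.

Yes. s_k = \frac{k \left(k^{2} + 33 k - 70\right)}{24 \left(k + 2\right) \left(k + 3\right) \left(k + 4\right)}.

Step 1: r(k) = -(k + 2)*(13*k - (k + 1)**2 + 10)/((k + 6)*(k**2 - 13*k + 3)).
So A=k + 2 and B=k + 6, with C=k**2 - 13*k + 3.
f must satisfy (k + 2)·f(k+1) − (k + 5)·f(k) = k**2 - 13*k + 3.
deg f ≤ 3 (via 1,1,2).
Solving with deg f ≤ 3: f(k) = -k*(k - 2)*(k + 35)/24.
Then R = B(k−1)f/C = -k*(k - 2)*(k + 5)*(k + 35)/(24*(k**2 - 13*k + 3)), so s_k = R(k)·t_k = k*(k**2 + 33*k - 70)/(24*(k + 2)*(k + 3)*(k + 4)).
s_(k+1) − s_k = (-k**2 + 13*k - 3)/(k**4 + 14*k**3 + 71*k**2 + 154*k + 120) = t_k.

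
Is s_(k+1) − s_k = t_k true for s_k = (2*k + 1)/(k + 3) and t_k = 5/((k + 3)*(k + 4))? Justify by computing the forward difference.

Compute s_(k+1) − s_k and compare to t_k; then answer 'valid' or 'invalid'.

Valid — Δs_k = t_k.

s_(k+1) = (2*k + 3)/(k + 4)
s_(k+1) − s_k = 5/(k**2 + 7*k + 12)
(s_(k+1) − s_k) − t_k = 0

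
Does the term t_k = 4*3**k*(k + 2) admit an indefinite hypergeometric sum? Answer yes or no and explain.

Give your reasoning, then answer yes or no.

Step 1: r(k) = 3*(k + 3)/(k + 2).
Normal form (A,B,C) = (3, 1, k + 2).
Need (3)·f(k+1) − (1)·f(k) = k + 2.
deg f ≤ 1 (via 0,0,1).
A polynomial solution: f(k) = (2*k + 1)/4.
Then R = B(k−1)f/C = (2*k + 1)/(4*(k + 2)), so s_k = R(k)·t_k = 3**k*(2*k + 1).
Verify: 4*3**k*(k + 2) matches t_k.

Yes. s_k = 3**k*(2*k + 1).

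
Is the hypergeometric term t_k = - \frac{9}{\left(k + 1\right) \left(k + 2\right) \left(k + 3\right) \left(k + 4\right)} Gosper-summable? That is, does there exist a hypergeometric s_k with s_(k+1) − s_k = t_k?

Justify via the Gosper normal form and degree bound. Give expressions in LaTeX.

Step 1: r(k) = (k + 1)/(k + 5).
A = k + 1, B = k + 5, C = 1.
Solve (k + 1)·f(k+1) − (k + 4)·f(k) = 1.
deg f ≤ 3 (via 1,1,0).
Solving with deg f ≤ 3: f(k) = k*(k**2 + 6*k + 11)/18.
R(k) = B(k−1)·f(k)/C(k) = k*(k + 4)*(k**2 + 6*k + 11)/18; s_k = R·t_k = k*(-k**2 - 6*k - 11)/(2*(k + 1)*(k + 2)*(k + 3)).
Check: Δs_k = -9/(k**4 + 10*k**3 + 35*k**2 + 50*k + 24). ✓

Yes. s_k = \frac{k \left(- k^{2} - 6 k - 11\right)}{2 \left(k + 1\right) \left(k + 2\right) \left(k + 3\right)}.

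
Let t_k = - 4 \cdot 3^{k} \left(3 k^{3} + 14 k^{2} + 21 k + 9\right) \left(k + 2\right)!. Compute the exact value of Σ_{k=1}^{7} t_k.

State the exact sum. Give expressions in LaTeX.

Σ = -6094990540728

The ratio is 3*(3*k**4 + 32*k**3 + 127*k**2 + 221*k + 141)/(3*k**3 + 14*k**2 + 21*k + 9).
Factor: A=3*k + 9; B=1; C=k**3 + 14*k**2/3 + 7*k + 3.
Key eq: (3*k + 9)·f(k+1) = (1)·f(k) + (k**3 + 14*k**2/3 + 7*k + 3).
d = 2 from the (1,0,3) case.
Coefficient equations give f(k) = k**2/3.
R(k) = B(k−1)·f(k)/C(k) = k**2/(3*k**3 + 14*k**2 + 21*k + 9); s_k = R·t_k = -4*3**k*k**2*factorial(k + 2).
Δs = -4*3**k*(3*k**3 + 14*k**2 + 21*k + 9)*factorial(k + 2), as required.
Evaluate s at k=8 and k=1: -6094990540800 and -72; difference -6094990540728.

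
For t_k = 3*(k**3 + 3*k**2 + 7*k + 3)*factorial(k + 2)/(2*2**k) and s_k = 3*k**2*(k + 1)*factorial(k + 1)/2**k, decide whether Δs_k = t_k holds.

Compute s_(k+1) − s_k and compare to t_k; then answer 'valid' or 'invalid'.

s_(k+1) = 3*(k + 1)**2*(k + 2)*factorial(k + 2)/(2*2**k)
s_(k+1) − s_k = 3*(k + 1)*(k**3 + 3*k**2 + 8*k + 4)*factorial(k + 1)/(2*2**k)
(s_(k+1) − s_k) − t_k = -3*(k**3 + 2*k**2 + 5*k + 2)*factorial(k + 1)/(2*2**k)

Invalid: residual -3*(k**3 + 2*k**2 + 5*k + 2)*factorial(k + 1)/(2*2**k) ≠ 0.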